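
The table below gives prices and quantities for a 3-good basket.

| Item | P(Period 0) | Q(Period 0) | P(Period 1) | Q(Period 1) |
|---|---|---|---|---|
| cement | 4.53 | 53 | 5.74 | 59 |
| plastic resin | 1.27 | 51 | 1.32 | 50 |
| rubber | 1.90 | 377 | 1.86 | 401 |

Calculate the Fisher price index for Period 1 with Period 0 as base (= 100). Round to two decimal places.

Laspeyres component (base-period weights):
ΣP(Period 1)Q(Period 0) = 5.74×53 + 1.32×51 + 1.86×377 = 304.22 + 67.32 + 701.22 = 1072.76
ΣP(Period 0)Q(Period 0) = 4.53×53 + 1.27×51 + 1.90×377 = 240.09 + 64.77 + 716.3 = 1021.16
L = 1072.76 / 1021.16 × 100 = 105.0531
Paasche component (current-period weights):
ΣP(Period 1)Q(Period 1) = 5.74×59 + 1.32×50 + 1.86×401 = 338.66 + 66 + 745.86 = 1150.52
ΣP(Period 0)Q(Period 1) = 4.53×59 + 1.27×50 + 1.90×401 = 267.27 + 63.5 + 761.9 = 1092.67
P = 1150.52 / 1092.67 × 100 = 105.2944
Fisher = √(L × P) = √(105.0531 × 105.2944) = 105.1737

105.17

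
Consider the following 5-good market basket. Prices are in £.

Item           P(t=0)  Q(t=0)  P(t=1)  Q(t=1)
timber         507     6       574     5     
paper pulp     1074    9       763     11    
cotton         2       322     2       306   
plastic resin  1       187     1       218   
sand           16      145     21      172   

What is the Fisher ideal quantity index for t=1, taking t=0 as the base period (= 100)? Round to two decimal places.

Laspeyres component (base-period weights):
ΣP(t=0)Q(t=1) = 507×5 + 1074×11 + 2×306 + 1×218 + 16×172 = 2535 + 11814 + 612 + 218 + 2752 = 17931
ΣP(t=0)Q(t=0) = 507×6 + 1074×9 + 2×322 + 1×187 + 16×145 = 3042 + 9666 + 644 + 187 + 2320 = 15859
L = 17931 / 15859 × 100 = 113.0651
Paasche component (current-period weights):
ΣP(t=1)Q(t=1) = 574×5 + 763×11 + 2×306 + 1×218 + 21×172 = 2870 + 8393 + 612 + 218 + 3612 = 15705
ΣP(t=1)Q(t=0) = 574×6 + 763×9 + 2×322 + 1×187 + 21×145 = 3444 + 6867 + 644 + 187 + 3045 = 14187
P = 15705 / 14187 × 100 = 110.6999
Fisher = √(L × P) = √(113.0651 × 110.6999) = 111.8763

111.88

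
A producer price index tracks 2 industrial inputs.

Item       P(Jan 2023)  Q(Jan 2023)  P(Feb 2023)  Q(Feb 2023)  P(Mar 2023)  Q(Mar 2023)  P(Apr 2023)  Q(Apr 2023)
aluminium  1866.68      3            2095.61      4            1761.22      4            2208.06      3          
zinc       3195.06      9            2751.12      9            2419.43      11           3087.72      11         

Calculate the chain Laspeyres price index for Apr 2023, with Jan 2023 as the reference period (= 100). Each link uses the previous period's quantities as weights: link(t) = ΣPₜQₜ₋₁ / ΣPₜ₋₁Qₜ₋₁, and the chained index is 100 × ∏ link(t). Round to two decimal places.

Link Jan 2023→Feb 2023:
ΣP(Feb 2023)Q(Jan 2023) = 2095.61×3 + 2751.12×9 = 6286.83 + 24760.08 = 31046.91
ΣP(Jan 2023)Q(Jan 2023) = 1866.68×3 + 3195.06×9 = 5600.04 + 28755.54 = 34355.58
link = 31046.91/34355.58 = 0.903693
Link Feb 2023→Mar 2023:
ΣP(Mar 2023)Q(Feb 2023) = 1761.22×4 + 2419.43×9 = 7044.88 + 21774.87 = 28819.75
ΣP(Feb 2023)Q(Feb 2023) = 2095.61×4 + 2751.12×9 = 8382.44 + 24760.08 = 33142.52
link = 28819.75/33142.52 = 0.869570
Link Mar 2023→Apr 2023:
ΣP(Apr 2023)Q(Mar 2023) = 2208.06×4 + 3087.72×11 = 8832.24 + 33964.92 = 42797.16
ΣP(Mar 2023)Q(Mar 2023) = 1761.22×4 + 2419.43×11 = 7044.88 + 26613.73 = 33658.61
link = 42797.16/33658.61 = 1.271507
Chained index = 100 × 0.903693 × 0.869570 × 1.271507 = 99.9182

99.92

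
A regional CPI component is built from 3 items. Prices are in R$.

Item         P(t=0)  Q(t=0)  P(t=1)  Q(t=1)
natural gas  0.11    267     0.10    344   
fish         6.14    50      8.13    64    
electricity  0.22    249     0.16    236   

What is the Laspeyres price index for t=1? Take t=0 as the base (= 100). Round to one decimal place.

120.9

Laspeyres price index uses base-period quantities as weights.
ΣP(t=1)·Q(t=0) = 0.10×267 + 8.13×50 + 0.16×249 = 26.7 + 406.5 + 39.84 = 473.04
ΣP(t=0)·Q(t=0) = 0.11×267 + 6.14×50 + 0.22×249 = 29.37 + 307 + 54.78 = 391.15
Index = 473.04 / 391.15 × 100 = 120.9357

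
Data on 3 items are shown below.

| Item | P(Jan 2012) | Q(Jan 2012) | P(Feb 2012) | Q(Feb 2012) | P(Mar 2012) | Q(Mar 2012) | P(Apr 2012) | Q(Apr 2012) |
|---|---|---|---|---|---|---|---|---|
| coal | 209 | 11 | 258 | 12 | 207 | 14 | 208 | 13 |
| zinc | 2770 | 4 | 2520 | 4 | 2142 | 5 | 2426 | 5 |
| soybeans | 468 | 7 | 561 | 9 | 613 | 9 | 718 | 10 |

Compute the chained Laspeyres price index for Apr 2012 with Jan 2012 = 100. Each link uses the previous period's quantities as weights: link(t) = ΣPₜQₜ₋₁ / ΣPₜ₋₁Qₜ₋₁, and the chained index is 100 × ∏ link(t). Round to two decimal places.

Link Jan 2012→Feb 2012:
ΣP(Feb 2012)Q(Jan 2012) = 258×11 + 2520×4 + 561×7 = 2838 + 10080 + 3927 = 16845
ΣP(Jan 2012)Q(Jan 2012) = 209×11 + 2770×4 + 468×7 = 2299 + 11080 + 3276 = 16655
link = 16845/16655 = 1.011408
Link Feb 2012→Mar 2012:
ΣP(Mar 2012)Q(Feb 2012) = 207×12 + 2142×4 + 613×9 = 2484 + 8568 + 5517 = 16569
ΣP(Feb 2012)Q(Feb 2012) = 258×12 + 2520×4 + 561×9 = 3096 + 10080 + 5049 = 18225
link = 16569/18225 = 0.909136
Link Mar 2012→Apr 2012:
ΣP(Apr 2012)Q(Mar 2012) = 208×14 + 2426×5 + 718×9 = 2912 + 12130 + 6462 = 21504
ΣP(Mar 2012)Q(Mar 2012) = 207×14 + 2142×5 + 613×9 = 2898 + 10710 + 5517 = 19125
link = 21504/19125 = 1.124392
Chained index = 100 × 1.011408 × 0.909136 × 1.124392 = 103.3887

103.39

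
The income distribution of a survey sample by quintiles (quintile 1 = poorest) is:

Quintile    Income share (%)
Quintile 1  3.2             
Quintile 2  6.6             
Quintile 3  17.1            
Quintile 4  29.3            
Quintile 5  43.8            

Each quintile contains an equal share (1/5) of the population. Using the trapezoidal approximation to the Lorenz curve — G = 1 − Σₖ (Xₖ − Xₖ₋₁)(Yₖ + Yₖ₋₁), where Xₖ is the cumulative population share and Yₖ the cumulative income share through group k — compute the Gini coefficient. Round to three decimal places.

0.416

Cumulative income shares Yₖ: 0.0320, 0.0980, 0.2690, 0.5620, 1.0000
Σ (Xₖ−Xₖ₋₁)(Yₖ+Yₖ₋₁) = (1/5)(0.0320+0.0000) + (1/5)(0.0980+0.0320) + (1/5)(0.2690+0.0980) + (1/5)(0.5620+0.2690) + (1/5)(1.0000+0.5620)
  = 0.0064 + 0.0260 + 0.0734 + 0.1662 + 0.3124 = 0.5844
G = 1 − 0.5844 = 0.4156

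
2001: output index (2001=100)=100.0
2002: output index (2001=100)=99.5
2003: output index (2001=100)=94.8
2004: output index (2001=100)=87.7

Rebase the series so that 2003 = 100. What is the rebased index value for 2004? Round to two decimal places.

92.51

Rebased(2004) = 87.7 / 94.8 × 100 = 92.5105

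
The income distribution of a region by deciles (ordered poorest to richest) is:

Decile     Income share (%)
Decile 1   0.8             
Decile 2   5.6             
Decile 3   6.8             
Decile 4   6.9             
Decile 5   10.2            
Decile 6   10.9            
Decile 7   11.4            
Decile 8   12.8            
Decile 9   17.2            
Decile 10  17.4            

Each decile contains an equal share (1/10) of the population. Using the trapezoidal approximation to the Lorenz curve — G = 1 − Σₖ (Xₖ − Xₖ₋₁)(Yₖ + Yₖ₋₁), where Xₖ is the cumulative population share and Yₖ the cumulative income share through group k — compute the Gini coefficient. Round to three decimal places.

0.275

Cumulative income shares Yₖ: 0.0080, 0.0640, 0.1320, 0.2010, 0.3030, 0.4120, 0.5260, 0.6540, 0.8260, 1.0000
Σ (Xₖ−Xₖ₋₁)(Yₖ+Yₖ₋₁) = (1/10)(0.0080+0.0000) + (1/10)(0.0640+0.0080) + (1/10)(0.1320+0.0640) + (1/10)(0.2010+0.1320) + (1/10)(0.3030+0.2010) + (1/10)(0.4120+0.3030) + (1/10)(0.5260+0.4120) + (1/10)(0.6540+0.5260) + (1/10)(0.8260+0.6540) + (1/10)(1.0000+0.8260)
  = 0.0008 + 0.0072 + 0.0196 + 0.0333 + 0.0504 + 0.0715 + 0.0938 + 0.1180 + 0.1480 + 0.1826 = 0.7252
G = 1 − 0.7252 = 0.2748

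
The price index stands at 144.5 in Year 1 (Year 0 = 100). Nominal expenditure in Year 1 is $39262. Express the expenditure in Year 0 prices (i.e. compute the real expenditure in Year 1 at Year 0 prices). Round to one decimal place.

Real = Nominal ÷ (Index/100) = 39262 ÷ (144.5/100)
     = 39262 ÷ 1.445 = 27170.9343

27170.9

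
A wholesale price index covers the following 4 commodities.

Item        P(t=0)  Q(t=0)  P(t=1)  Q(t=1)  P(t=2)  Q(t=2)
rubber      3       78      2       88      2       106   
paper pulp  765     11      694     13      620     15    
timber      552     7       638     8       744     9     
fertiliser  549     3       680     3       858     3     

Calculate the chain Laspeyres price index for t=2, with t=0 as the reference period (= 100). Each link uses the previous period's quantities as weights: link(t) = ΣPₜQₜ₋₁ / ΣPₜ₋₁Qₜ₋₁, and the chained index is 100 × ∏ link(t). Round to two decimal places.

Link t=0→t=1:
ΣP(t=1)Q(t=0) = 2×78 + 694×11 + 638×7 + 680×3 = 156 + 7634 + 4466 + 2040 = 14296
ΣP(t=0)Q(t=0) = 3×78 + 765×11 + 552×7 + 549×3 = 234 + 8415 + 3864 + 1647 = 14160
link = 14296/14160 = 1.009605
Link t=1→t=2:
ΣP(t=2)Q(t=1) = 2×88 + 620×13 + 744×8 + 858×3 = 176 + 8060 + 5952 + 2574 = 16762
ΣP(t=1)Q(t=1) = 2×88 + 694×13 + 638×8 + 680×3 = 176 + 9022 + 5104 + 2040 = 16342
link = 16762/16342 = 1.025701
Chained index = 100 × 1.009605 × 1.025701 = 103.5552

103.56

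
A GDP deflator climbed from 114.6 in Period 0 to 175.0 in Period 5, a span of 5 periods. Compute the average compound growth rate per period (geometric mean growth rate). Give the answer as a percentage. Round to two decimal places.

8.84%

Growth factor = (175.0/114.6)^(1/5) = (1.527051)^(1/5) = 1.088355
Growth rate = 1.088355 − 1 = 0.088355 = 8.8355%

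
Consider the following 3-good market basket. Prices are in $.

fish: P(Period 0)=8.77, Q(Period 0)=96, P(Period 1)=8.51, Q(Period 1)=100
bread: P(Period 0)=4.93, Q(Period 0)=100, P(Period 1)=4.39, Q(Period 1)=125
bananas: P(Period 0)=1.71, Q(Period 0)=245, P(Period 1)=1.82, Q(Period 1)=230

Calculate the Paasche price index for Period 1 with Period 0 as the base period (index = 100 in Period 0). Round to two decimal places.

Paasche price index uses current-period quantities as weights.
ΣP(Period 1)·Q(Period 1) = 8.51×100 + 4.39×125 + 1.82×230 = 851 + 548.75 + 418.6 = 1818.35
ΣP(Period 0)·Q(Period 1) = 8.77×100 + 4.93×125 + 1.71×230 = 877 + 616.25 + 393.3 = 1886.55
Index = 1818.35 / 1886.55 × 100 = 96.3849

96.38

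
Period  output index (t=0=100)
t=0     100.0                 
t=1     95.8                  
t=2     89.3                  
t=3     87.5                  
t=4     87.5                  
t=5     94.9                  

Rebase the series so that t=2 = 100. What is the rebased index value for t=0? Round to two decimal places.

Rebased(t=0) = 100.0 / 89.3 × 100 = 111.9821

111.98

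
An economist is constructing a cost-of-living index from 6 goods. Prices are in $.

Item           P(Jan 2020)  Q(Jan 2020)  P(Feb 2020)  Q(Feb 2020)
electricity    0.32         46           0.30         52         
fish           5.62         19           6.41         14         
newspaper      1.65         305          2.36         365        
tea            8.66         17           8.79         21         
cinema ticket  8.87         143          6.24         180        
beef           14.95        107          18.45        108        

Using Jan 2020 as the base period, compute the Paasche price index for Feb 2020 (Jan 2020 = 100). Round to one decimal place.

Paasche price index uses current-period quantities as weights.
ΣP(Feb 2020)·Q(Feb 2020) = 0.30×52 + 6.41×14 + 2.36×365 + 8.79×21 + 6.24×180 + 18.45×108 = 15.6 + 89.74 + 861.4 + 184.59 + 1123.2 + 1992.6 = 4267.13
ΣP(Jan 2020)·Q(Feb 2020) = 0.32×52 + 5.62×14 + 1.65×365 + 8.66×21 + 8.87×180 + 14.95×108 = 16.64 + 78.68 + 602.25 + 181.86 + 1596.6 + 1614.6 = 4090.63
Index = 4267.13 / 4090.63 × 100 = 104.3147

104.3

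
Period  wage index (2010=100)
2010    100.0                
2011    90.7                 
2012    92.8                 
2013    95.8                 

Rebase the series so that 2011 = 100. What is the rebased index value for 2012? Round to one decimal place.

Rebased(2012) = 92.8 / 90.7 × 100 = 102.3153

102.3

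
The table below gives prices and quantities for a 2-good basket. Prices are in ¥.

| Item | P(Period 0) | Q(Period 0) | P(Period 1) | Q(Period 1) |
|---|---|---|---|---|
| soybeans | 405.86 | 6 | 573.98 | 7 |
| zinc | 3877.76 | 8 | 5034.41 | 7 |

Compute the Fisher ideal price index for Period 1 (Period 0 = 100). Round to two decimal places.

130.80

Laspeyres component (base-period weights):
ΣP(Period 1)Q(Period 0) = 573.98×6 + 5034.41×8 = 3443.88 + 40275.28 = 43719.16
ΣP(Period 0)Q(Period 0) = 405.86×6 + 3877.76×8 = 2435.16 + 31022.08 = 33457.24
L = 43719.16 / 33457.24 × 100 = 130.6717
Paasche component (current-period weights):
ΣP(Period 1)Q(Period 1) = 573.98×7 + 5034.41×7 = 4017.86 + 35240.87 = 39258.73
ΣP(Period 0)Q(Period 1) = 405.86×7 + 3877.76×7 = 2841.02 + 27144.32 = 29985.34
P = 39258.73 / 29985.34 × 100 = 130.9264
Fisher = √(L × P) = √(130.6717 × 130.9264) = 130.7990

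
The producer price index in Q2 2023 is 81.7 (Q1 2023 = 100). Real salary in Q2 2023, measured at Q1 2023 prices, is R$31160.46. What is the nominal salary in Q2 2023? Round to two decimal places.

25458.10

Nominal = Real × (Index/100) = 31160.46 × (81.7/100)
        = 31160.46 × 0.817 = 25458.0958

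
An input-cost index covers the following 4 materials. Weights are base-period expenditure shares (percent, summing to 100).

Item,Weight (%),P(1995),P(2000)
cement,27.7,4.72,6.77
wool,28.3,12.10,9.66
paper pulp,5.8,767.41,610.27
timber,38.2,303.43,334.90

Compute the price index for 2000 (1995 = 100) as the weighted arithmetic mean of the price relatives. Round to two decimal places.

109.10

cement: 27.7 × (6.77/4.72) = 27.7 × 1.434322 = 39.7307
wool: 28.3 × (9.66/12.10) = 28.3 × 0.798347 = 22.5932
paper pulp: 5.8 × (610.27/767.41) = 5.8 × 0.795233 = 4.6124
timber: 38.2 × (334.90/303.43) = 38.2 × 1.103714 = 42.1619
Index = Σ wᵢ·(p₁ᵢ/p₀ᵢ) = 39.7307 + 22.5932 + 4.6124 + 42.1619 = 109.0982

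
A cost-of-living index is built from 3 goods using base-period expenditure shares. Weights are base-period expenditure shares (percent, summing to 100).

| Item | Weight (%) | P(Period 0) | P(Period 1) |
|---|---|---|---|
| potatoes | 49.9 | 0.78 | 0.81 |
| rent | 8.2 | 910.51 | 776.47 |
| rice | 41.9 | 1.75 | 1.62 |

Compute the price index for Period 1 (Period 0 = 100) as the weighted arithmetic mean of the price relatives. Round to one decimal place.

potatoes: 49.9 × (0.81/0.78) = 49.9 × 1.038462 = 51.8192
rent: 8.2 × (776.47/910.51) = 8.2 × 0.852786 = 6.9928
rice: 41.9 × (1.62/1.75) = 41.9 × 0.925714 = 38.7874
Index = Σ wᵢ·(p₁ᵢ/p₀ᵢ) = 51.8192 + 6.9928 + 38.7874 = 97.5995

97.6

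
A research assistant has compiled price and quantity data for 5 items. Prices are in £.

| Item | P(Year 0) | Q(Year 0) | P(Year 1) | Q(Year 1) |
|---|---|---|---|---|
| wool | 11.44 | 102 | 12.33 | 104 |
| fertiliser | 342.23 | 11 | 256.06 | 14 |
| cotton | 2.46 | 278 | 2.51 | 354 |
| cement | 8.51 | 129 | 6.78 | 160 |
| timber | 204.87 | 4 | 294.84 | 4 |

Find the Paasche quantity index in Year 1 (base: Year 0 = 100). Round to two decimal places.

Paasche quantity index uses current-period prices as weights.
ΣP(Year 1)·Q(Year 1) = 12.33×104 + 256.06×14 + 2.51×354 + 6.78×160 + 294.84×4 = 1282.32 + 3584.84 + 888.54 + 1084.8 + 1179.36 = 8019.86
ΣP(Year 1)·Q(Year 0) = 12.33×102 + 256.06×11 + 2.51×278 + 6.78×129 + 294.84×4 = 1257.66 + 2816.66 + 697.78 + 874.62 + 1179.36 = 6826.08
Index = 8019.86 / 6826.08 × 100 = 117.4885

117.49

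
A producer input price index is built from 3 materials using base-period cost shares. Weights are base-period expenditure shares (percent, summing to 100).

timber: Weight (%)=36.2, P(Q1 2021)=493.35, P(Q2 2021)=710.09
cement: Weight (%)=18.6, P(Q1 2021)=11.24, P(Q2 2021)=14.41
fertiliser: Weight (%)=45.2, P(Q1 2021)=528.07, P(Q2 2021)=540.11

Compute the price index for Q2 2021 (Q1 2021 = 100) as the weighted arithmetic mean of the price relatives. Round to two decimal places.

timber: 36.2 × (710.09/493.35) = 36.2 × 1.439323 = 52.1035
cement: 18.6 × (14.41/11.24) = 18.6 × 1.282028 = 23.8457
fertiliser: 45.2 × (540.11/528.07) = 45.2 × 1.022800 = 46.2306
Index = Σ wᵢ·(p₁ᵢ/p₀ᵢ) = 52.1035 + 23.8457 + 46.2306 = 122.1798

122.18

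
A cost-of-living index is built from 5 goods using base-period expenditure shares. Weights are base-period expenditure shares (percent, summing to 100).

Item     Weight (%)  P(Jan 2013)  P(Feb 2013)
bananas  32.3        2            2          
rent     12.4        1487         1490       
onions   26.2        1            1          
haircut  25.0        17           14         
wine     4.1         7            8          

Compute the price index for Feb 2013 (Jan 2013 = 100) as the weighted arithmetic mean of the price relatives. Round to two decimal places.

96.20

bananas: 32.3 × (2/2) = 32.3 × 1.000000 = 32.3000
rent: 12.4 × (1490/1487) = 12.4 × 1.002017 = 12.4250
onions: 26.2 × (1/1) = 26.2 × 1.000000 = 26.2000
haircut: 25.0 × (14/17) = 25.0 × 0.823529 = 20.5882
wine: 4.1 × (8/7) = 4.1 × 1.142857 = 4.6857
Index = Σ wᵢ·(p₁ᵢ/p₀ᵢ) = 32.3000 + 12.4250 + 26.2000 + 20.5882 + 4.6857 = 96.1990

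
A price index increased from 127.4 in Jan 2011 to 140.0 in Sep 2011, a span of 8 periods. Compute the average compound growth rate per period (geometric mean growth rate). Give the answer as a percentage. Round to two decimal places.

Growth factor = (140.0/127.4)^(1/8) = (1.098901)^(1/8) = 1.011859
Growth rate = 1.011859 − 1 = 0.011859 = 1.1859%

1.19%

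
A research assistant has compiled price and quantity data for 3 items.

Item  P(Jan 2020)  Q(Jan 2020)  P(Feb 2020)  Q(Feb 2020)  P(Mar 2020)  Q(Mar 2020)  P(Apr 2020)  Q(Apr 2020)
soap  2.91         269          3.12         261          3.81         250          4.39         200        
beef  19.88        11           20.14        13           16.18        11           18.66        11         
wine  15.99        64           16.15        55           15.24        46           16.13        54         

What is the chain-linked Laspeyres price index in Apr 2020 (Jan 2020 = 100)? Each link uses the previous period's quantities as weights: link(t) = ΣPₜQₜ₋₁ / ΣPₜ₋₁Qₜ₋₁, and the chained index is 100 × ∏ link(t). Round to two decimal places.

Link Jan 2020→Feb 2020:
ΣP(Feb 2020)Q(Jan 2020) = 3.12×269 + 20.14×11 + 16.15×64 = 839.28 + 221.54 + 1033.6 = 2094.42
ΣP(Jan 2020)Q(Jan 2020) = 2.91×269 + 19.88×11 + 15.99×64 = 782.79 + 218.68 + 1023.36 = 2024.83
link = 2094.42/2024.83 = 1.034368
Link Feb 2020→Mar 2020:
ΣP(Mar 2020)Q(Feb 2020) = 3.81×261 + 16.18×13 + 15.24×55 = 994.41 + 210.34 + 838.2 = 2042.95
ΣP(Feb 2020)Q(Feb 2020) = 3.12×261 + 20.14×13 + 16.15×55 = 814.32 + 261.82 + 888.25 = 1964.39
link = 2042.95/1964.39 = 1.039992
Link Mar 2020→Apr 2020:
ΣP(Apr 2020)Q(Mar 2020) = 4.39×250 + 18.66×11 + 16.13×46 = 1097.5 + 205.26 + 741.98 = 2044.74
ΣP(Mar 2020)Q(Mar 2020) = 3.81×250 + 16.18×11 + 15.24×46 = 952.5 + 177.98 + 701.04 = 1831.52
link = 2044.74/1831.52 = 1.116417
Chained index = 100 × 1.034368 × 1.039992 × 1.116417 = 120.0969

120.10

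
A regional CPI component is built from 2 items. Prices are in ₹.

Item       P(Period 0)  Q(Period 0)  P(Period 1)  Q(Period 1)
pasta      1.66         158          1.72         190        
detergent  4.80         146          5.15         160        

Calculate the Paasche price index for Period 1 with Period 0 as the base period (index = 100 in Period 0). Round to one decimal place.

106.2

Paasche price index uses current-period quantities as weights.
ΣP(Period 1)·Q(Period 1) = 1.72×190 + 5.15×160 = 326.8 + 824 = 1150.8
ΣP(Period 0)·Q(Period 1) = 1.66×190 + 4.80×160 = 315.4 + 768 = 1083.4
Index = 1150.8 / 1083.4 × 100 = 106.2212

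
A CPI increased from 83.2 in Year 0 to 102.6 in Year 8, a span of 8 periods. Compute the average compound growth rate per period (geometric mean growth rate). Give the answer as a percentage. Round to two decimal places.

Growth factor = (102.6/83.2)^(1/8) = (1.233173)^(1/8) = 1.026545
Growth rate = 1.026545 − 1 = 0.026545 = 2.6545%

2.65%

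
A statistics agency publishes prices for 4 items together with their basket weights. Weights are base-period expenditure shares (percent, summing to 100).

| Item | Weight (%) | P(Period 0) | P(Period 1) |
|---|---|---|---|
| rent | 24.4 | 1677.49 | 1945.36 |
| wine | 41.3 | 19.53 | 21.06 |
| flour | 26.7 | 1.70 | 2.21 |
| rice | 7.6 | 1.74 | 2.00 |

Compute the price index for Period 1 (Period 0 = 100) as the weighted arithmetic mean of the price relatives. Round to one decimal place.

rent: 24.4 × (1945.36/1677.49) = 24.4 × 1.159685 = 28.2963
wine: 41.3 × (21.06/19.53) = 41.3 × 1.078341 = 44.5355
flour: 26.7 × (2.21/1.70) = 26.7 × 1.300000 = 34.7100
rice: 7.6 × (2.00/1.74) = 7.6 × 1.149425 = 8.7356
Index = Σ wᵢ·(p₁ᵢ/p₀ᵢ) = 28.2963 + 44.5355 + 34.7100 + 8.7356 = 116.2774

116.3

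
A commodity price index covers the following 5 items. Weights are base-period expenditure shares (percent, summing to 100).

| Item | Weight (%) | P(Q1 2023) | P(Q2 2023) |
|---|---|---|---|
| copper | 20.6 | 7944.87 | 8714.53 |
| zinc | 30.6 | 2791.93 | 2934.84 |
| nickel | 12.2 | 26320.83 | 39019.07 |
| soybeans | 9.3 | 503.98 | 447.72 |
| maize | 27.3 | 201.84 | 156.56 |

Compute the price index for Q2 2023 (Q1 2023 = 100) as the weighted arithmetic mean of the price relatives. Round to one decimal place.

102.3

copper: 20.6 × (8714.53/7944.87) = 20.6 × 1.096875 = 22.5956
zinc: 30.6 × (2934.84/2791.93) = 30.6 × 1.051187 = 32.1663
nickel: 12.2 × (39019.07/26320.83) = 12.2 × 1.482441 = 18.0858
soybeans: 9.3 × (447.72/503.98) = 9.3 × 0.888369 = 8.2618
maize: 27.3 × (156.56/201.84) = 27.3 × 0.775664 = 21.1756
Index = Σ wᵢ·(p₁ᵢ/p₀ᵢ) = 22.5956 + 32.1663 + 18.0858 + 8.2618 + 21.1756 = 102.2852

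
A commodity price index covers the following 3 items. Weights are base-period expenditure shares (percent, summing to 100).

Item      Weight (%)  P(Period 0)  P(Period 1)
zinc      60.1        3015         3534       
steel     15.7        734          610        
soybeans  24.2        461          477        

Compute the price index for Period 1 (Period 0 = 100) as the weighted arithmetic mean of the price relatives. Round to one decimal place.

108.5

zinc: 60.1 × (3534/3015) = 60.1 × 1.172139 = 70.4456
steel: 15.7 × (610/734) = 15.7 × 0.831063 = 13.0477
soybeans: 24.2 × (477/461) = 24.2 × 1.034707 = 25.0399
Index = Σ wᵢ·(p₁ᵢ/p₀ᵢ) = 70.4456 + 13.0477 + 25.0399 = 108.5332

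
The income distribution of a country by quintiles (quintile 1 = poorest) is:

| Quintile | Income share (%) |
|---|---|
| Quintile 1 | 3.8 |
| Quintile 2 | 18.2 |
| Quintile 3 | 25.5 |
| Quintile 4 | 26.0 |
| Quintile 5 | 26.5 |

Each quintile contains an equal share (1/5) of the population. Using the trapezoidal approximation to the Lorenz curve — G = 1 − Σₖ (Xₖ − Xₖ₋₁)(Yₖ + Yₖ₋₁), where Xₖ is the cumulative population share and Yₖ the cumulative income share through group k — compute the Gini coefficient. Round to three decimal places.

0.213

Cumulative income shares Yₖ: 0.0380, 0.2200, 0.4750, 0.7350, 1.0000
Σ (Xₖ−Xₖ₋₁)(Yₖ+Yₖ₋₁) = (1/5)(0.0380+0.0000) + (1/5)(0.2200+0.0380) + (1/5)(0.4750+0.2200) + (1/5)(0.7350+0.4750) + (1/5)(1.0000+0.7350)
  = 0.0076 + 0.0516 + 0.1390 + 0.2420 + 0.3470 = 0.7872
G = 1 − 0.7872 = 0.2128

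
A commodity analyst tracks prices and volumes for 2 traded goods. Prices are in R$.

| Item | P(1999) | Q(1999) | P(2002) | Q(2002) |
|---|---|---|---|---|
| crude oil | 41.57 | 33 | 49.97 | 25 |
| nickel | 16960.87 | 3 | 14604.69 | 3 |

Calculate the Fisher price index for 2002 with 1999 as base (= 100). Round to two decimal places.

86.90

Laspeyres component (base-period weights):
ΣP(2002)Q(1999) = 49.97×33 + 14604.69×3 = 1649.01 + 43814.07 = 45463.08
ΣP(1999)Q(1999) = 41.57×33 + 16960.87×3 = 1371.81 + 50882.61 = 52254.42
L = 45463.08 / 52254.42 × 100 = 87.0033
Paasche component (current-period weights):
ΣP(2002)Q(2002) = 49.97×25 + 14604.69×3 = 1249.25 + 43814.07 = 45063.32
ΣP(1999)Q(2002) = 41.57×25 + 16960.87×3 = 1039.25 + 50882.61 = 51921.86
P = 45063.32 / 51921.86 × 100 = 86.7907
Fisher = √(L × P) = √(87.0033 × 86.7907) = 86.8969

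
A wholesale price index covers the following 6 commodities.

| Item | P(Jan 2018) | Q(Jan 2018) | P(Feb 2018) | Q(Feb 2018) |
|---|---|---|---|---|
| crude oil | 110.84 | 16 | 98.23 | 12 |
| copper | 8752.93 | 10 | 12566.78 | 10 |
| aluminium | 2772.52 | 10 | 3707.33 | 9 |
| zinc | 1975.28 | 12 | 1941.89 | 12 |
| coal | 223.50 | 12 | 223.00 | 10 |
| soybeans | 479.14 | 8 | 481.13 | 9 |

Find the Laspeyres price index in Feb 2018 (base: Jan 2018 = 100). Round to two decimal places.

Laspeyres price index uses base-period quantities as weights.
ΣP(Feb 2018)·Q(Jan 2018) = 98.23×16 + 12566.78×10 + 3707.33×10 + 1941.89×12 + 223.00×12 + 481.13×8 = 1571.68 + 125667.8 + 37073.3 + 23302.68 + 2676 + 3849.04 = 194140.5
ΣP(Jan 2018)·Q(Jan 2018) = 110.84×16 + 8752.93×10 + 2772.52×10 + 1975.28×12 + 223.50×12 + 479.14×8 = 1773.44 + 87529.3 + 27725.2 + 23703.36 + 2682 + 3833.12 = 147246.42
Index = 194140.5 / 147246.42 × 100 = 131.8473

131.85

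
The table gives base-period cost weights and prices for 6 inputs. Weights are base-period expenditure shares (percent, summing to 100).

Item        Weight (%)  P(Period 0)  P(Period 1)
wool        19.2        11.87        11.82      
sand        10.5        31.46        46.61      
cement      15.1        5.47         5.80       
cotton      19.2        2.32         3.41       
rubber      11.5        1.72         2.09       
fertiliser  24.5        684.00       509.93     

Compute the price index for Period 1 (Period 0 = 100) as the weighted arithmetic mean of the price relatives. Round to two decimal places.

wool: 19.2 × (11.82/11.87) = 19.2 × 0.995788 = 19.1191
sand: 10.5 × (46.61/31.46) = 10.5 × 1.481564 = 15.5564
cement: 15.1 × (5.80/5.47) = 15.1 × 1.060329 = 16.0110
cotton: 19.2 × (3.41/2.32) = 19.2 × 1.469828 = 28.2207
rubber: 11.5 × (2.09/1.72) = 11.5 × 1.215116 = 13.9738
fertiliser: 24.5 × (509.93/684.00) = 24.5 × 0.745512 = 18.2650
Index = Σ wᵢ·(p₁ᵢ/p₀ᵢ) = 19.1191 + 15.5564 + 16.0110 + 28.2207 + 13.9738 + 18.2650 = 111.1461

111.15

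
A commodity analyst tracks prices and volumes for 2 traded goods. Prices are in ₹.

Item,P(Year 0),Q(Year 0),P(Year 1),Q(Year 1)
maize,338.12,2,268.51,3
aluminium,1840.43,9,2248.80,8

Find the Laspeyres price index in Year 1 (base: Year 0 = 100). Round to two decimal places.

Laspeyres price index uses base-period quantities as weights.
ΣP(Year 1)·Q(Year 0) = 268.51×2 + 2248.80×9 = 537.02 + 20239.2 = 20776.22
ΣP(Year 0)·Q(Year 0) = 338.12×2 + 1840.43×9 = 676.24 + 16563.87 = 17240.11
Index = 20776.22 / 17240.11 × 100 = 120.5109

120.51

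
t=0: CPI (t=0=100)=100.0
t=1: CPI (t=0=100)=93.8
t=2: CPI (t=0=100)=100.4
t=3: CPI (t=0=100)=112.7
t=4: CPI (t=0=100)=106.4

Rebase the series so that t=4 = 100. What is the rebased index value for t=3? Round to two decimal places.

105.92

Rebased(t=3) = 112.7 / 106.4 × 100 = 105.9211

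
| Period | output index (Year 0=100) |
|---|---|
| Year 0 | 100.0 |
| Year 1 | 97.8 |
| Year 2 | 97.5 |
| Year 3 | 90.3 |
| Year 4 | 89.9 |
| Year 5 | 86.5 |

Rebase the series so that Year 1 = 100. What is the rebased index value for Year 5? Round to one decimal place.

Rebased(Year 5) = 86.5 / 97.8 × 100 = 88.4458

88.4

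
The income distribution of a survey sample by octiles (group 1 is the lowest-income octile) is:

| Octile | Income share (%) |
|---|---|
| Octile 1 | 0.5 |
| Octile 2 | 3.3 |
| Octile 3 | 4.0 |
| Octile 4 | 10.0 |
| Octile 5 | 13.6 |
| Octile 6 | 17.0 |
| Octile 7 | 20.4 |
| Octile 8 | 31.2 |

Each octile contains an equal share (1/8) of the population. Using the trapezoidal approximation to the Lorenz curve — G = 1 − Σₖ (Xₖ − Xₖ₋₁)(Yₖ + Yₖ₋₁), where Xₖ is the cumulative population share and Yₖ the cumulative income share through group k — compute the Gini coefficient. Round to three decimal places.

Cumulative income shares Yₖ: 0.0050, 0.0380, 0.0780, 0.1780, 0.3140, 0.4840, 0.6880, 1.0000
Σ (Xₖ−Xₖ₋₁)(Yₖ+Yₖ₋₁) = (1/8)(0.0050+0.0000) + (1/8)(0.0380+0.0050) + (1/8)(0.0780+0.0380) + (1/8)(0.1780+0.0780) + (1/8)(0.3140+0.1780) + (1/8)(0.4840+0.3140) + (1/8)(0.6880+0.4840) + (1/8)(1.0000+0.6880)
  = 0.0006 + 0.0054 + 0.0145 + 0.0320 + 0.0615 + 0.0998 + 0.1465 + 0.2110 = 0.5713
G = 1 − 0.5713 = 0.4287

0.429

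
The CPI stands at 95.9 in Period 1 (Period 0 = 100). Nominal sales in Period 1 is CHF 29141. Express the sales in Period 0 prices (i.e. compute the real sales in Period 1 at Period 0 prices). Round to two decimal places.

Real = Nominal ÷ (Index/100) = 29141 ÷ (95.9/100)
     = 29141 ÷ 0.959 = 30386.8613

30386.86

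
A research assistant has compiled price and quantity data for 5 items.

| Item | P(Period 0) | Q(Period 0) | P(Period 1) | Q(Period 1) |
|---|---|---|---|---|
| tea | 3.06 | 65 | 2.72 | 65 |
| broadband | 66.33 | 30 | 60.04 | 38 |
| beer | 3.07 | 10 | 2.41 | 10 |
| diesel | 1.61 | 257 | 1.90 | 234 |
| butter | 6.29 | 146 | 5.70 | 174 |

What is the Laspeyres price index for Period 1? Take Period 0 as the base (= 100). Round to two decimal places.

93.55

Laspeyres price index uses base-period quantities as weights.
ΣP(Period 1)·Q(Period 0) = 2.72×65 + 60.04×30 + 2.41×10 + 1.90×257 + 5.70×146 = 176.8 + 1801.2 + 24.1 + 488.3 + 832.2 = 3322.6
ΣP(Period 0)·Q(Period 0) = 3.06×65 + 66.33×30 + 3.07×10 + 1.61×257 + 6.29×146 = 198.9 + 1989.9 + 30.7 + 413.77 + 918.34 = 3551.61
Index = 3322.6 / 3551.61 × 100 = 93.5519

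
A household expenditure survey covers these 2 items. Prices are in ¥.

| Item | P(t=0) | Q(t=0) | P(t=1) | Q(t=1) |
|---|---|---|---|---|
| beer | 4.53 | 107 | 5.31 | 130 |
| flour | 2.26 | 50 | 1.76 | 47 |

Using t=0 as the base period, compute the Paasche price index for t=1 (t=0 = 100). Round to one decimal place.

Paasche price index uses current-period quantities as weights.
ΣP(t=1)·Q(t=1) = 5.31×130 + 1.76×47 = 690.3 + 82.72 = 773.02
ΣP(t=0)·Q(t=1) = 4.53×130 + 2.26×47 = 588.9 + 106.22 = 695.12
Index = 773.02 / 695.12 × 100 = 111.2067

111.2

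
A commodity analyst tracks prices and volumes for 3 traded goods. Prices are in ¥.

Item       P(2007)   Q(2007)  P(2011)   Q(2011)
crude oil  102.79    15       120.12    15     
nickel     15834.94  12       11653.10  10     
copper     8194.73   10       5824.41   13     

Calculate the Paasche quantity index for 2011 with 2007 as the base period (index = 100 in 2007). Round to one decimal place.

Paasche quantity index uses current-period prices as weights.
ΣP(2011)·Q(2011) = 120.12×15 + 11653.10×10 + 5824.41×13 = 1801.8 + 116531 + 75717.33 = 194050.13
ΣP(2011)·Q(2007) = 120.12×15 + 11653.10×12 + 5824.41×10 = 1801.8 + 139837.2 + 58244.1 = 199883.1
Index = 194050.13 / 199883.1 × 100 = 97.0818

97.1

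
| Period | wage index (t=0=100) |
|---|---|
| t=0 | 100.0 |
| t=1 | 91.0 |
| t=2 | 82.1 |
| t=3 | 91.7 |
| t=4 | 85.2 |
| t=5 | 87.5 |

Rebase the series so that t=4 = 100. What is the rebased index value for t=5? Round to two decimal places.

Rebased(t=5) = 87.5 / 85.2 × 100 = 102.6995

102.70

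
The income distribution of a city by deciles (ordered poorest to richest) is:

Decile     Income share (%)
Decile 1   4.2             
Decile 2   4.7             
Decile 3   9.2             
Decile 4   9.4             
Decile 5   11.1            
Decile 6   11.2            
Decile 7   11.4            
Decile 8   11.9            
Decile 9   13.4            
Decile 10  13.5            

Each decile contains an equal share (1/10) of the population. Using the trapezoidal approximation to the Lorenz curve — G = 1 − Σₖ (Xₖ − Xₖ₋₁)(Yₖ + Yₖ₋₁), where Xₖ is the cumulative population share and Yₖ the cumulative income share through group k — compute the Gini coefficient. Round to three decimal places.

Cumulative income shares Yₖ: 0.0420, 0.0890, 0.1810, 0.2750, 0.3860, 0.4980, 0.6120, 0.7310, 0.8650, 1.0000
Σ (Xₖ−Xₖ₋₁)(Yₖ+Yₖ₋₁) = (1/10)(0.0420+0.0000) + (1/10)(0.0890+0.0420) + (1/10)(0.1810+0.0890) + (1/10)(0.2750+0.1810) + (1/10)(0.3860+0.2750) + (1/10)(0.4980+0.3860) + (1/10)(0.6120+0.4980) + (1/10)(0.7310+0.6120) + (1/10)(0.8650+0.7310) + (1/10)(1.0000+0.8650)
  = 0.0042 + 0.0131 + 0.0270 + 0.0456 + 0.0661 + 0.0884 + 0.1110 + 0.1343 + 0.1596 + 0.1865 = 0.8358
G = 1 − 0.8358 = 0.1642

0.164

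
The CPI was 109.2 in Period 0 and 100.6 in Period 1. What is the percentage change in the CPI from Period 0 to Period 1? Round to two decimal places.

Change = (100.6 − 109.2) / 109.2 × 100
       = -8.6 / 109.2 × 100 = -7.8755%

-7.88%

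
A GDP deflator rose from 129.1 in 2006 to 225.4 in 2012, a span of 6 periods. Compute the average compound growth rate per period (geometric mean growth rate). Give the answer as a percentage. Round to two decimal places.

Growth factor = (225.4/129.1)^(1/6) = (1.745933)^(1/6) = 1.097332
Growth rate = 1.097332 − 1 = 0.097332 = 9.7332%

9.73%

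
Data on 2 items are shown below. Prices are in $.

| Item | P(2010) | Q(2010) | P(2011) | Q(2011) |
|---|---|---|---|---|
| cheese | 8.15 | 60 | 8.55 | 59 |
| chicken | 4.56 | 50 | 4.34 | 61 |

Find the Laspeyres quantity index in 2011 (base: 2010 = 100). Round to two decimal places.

105.86

Laspeyres quantity index uses base-period prices as weights.
ΣP(2010)·Q(2011) = 8.15×59 + 4.56×61 = 480.85 + 278.16 = 759.01
ΣP(2010)·Q(2010) = 8.15×60 + 4.56×50 = 489 + 228 = 717
Index = 759.01 / 717 × 100 = 105.8591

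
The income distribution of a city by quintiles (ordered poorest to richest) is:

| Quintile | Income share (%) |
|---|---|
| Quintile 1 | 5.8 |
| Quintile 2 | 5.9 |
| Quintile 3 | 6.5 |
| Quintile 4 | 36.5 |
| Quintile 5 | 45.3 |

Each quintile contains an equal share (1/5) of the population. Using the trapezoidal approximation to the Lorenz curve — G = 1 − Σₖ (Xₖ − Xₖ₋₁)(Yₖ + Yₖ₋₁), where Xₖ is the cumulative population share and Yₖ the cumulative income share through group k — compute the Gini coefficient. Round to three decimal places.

0.438

Cumulative income shares Yₖ: 0.0580, 0.1170, 0.1820, 0.5470, 1.0000
Σ (Xₖ−Xₖ₋₁)(Yₖ+Yₖ₋₁) = (1/5)(0.0580+0.0000) + (1/5)(0.1170+0.0580) + (1/5)(0.1820+0.1170) + (1/5)(0.5470+0.1820) + (1/5)(1.0000+0.5470)
  = 0.0116 + 0.0350 + 0.0598 + 0.1458 + 0.3094 = 0.5616
G = 1 − 0.5616 = 0.4384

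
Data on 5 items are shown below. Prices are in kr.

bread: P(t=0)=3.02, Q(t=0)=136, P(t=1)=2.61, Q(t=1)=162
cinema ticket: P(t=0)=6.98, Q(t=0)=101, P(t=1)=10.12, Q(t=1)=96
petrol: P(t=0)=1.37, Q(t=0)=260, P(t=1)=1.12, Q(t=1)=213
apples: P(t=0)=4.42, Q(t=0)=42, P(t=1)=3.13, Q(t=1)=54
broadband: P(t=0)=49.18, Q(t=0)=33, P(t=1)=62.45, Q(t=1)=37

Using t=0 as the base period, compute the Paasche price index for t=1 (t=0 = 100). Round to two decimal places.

117.18

Paasche price index uses current-period quantities as weights.
ΣP(t=1)·Q(t=1) = 2.61×162 + 10.12×96 + 1.12×213 + 3.13×54 + 62.45×37 = 422.82 + 971.52 + 238.56 + 169.02 + 2310.65 = 4112.57
ΣP(t=0)·Q(t=1) = 3.02×162 + 6.98×96 + 1.37×213 + 4.42×54 + 49.18×37 = 489.24 + 670.08 + 291.81 + 238.68 + 1819.66 = 3509.47
Index = 4112.57 / 3509.47 × 100 = 117.1849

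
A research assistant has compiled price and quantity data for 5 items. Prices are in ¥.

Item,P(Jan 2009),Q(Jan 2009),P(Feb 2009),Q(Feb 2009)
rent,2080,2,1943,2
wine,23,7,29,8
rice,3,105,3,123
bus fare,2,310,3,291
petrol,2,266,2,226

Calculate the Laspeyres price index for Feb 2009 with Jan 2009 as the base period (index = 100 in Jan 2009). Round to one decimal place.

Laspeyres price index uses base-period quantities as weights.
ΣP(Feb 2009)·Q(Jan 2009) = 1943×2 + 29×7 + 3×105 + 3×310 + 2×266 = 3886 + 203 + 315 + 930 + 532 = 5866
ΣP(Jan 2009)·Q(Jan 2009) = 2080×2 + 23×7 + 3×105 + 2×310 + 2×266 = 4160 + 161 + 315 + 620 + 532 = 5788
Index = 5866 / 5788 × 100 = 101.3476

101.3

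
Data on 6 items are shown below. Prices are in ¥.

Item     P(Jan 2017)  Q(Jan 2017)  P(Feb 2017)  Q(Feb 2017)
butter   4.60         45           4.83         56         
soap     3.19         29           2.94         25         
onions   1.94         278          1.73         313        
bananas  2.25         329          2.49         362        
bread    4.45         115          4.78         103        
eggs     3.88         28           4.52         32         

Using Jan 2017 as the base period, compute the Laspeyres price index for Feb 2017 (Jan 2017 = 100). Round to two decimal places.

Laspeyres price index uses base-period quantities as weights.
ΣP(Feb 2017)·Q(Jan 2017) = 4.83×45 + 2.94×29 + 1.73×278 + 2.49×329 + 4.78×115 + 4.52×28 = 217.35 + 85.26 + 480.94 + 819.21 + 549.7 + 126.56 = 2279.02
ΣP(Jan 2017)·Q(Jan 2017) = 4.60×45 + 3.19×29 + 1.94×278 + 2.25×329 + 4.45×115 + 3.88×28 = 207 + 92.51 + 539.32 + 740.25 + 511.75 + 108.64 = 2199.47
Index = 2279.02 / 2199.47 × 100 = 103.6168

103.62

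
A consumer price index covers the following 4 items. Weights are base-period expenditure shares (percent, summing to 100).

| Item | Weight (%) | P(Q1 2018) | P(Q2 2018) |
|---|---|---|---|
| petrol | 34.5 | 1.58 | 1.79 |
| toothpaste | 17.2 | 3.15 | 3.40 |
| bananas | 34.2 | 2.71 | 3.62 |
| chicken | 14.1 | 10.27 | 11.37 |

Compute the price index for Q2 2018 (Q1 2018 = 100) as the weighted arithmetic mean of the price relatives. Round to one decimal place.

petrol: 34.5 × (1.79/1.58) = 34.5 × 1.132911 = 39.0854
toothpaste: 17.2 × (3.40/3.15) = 17.2 × 1.079365 = 18.5651
bananas: 34.2 × (3.62/2.71) = 34.2 × 1.335793 = 45.6841
chicken: 14.1 × (11.37/10.27) = 14.1 × 1.107108 = 15.6102
Index = Σ wᵢ·(p₁ᵢ/p₀ᵢ) = 39.0854 + 18.5651 + 45.6841 + 15.6102 = 118.9449

118.9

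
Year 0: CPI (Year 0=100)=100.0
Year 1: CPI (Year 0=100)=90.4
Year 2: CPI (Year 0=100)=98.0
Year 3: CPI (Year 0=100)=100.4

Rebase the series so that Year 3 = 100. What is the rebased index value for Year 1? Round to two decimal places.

90.04

Rebased(Year 1) = 90.4 / 100.4 × 100 = 90.0398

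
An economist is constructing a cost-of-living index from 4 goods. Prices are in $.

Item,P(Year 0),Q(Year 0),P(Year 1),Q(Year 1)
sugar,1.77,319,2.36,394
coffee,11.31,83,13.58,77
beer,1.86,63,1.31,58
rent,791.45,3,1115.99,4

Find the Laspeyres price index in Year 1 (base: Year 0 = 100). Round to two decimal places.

132.93

Laspeyres price index uses base-period quantities as weights.
ΣP(Year 1)·Q(Year 0) = 2.36×319 + 13.58×83 + 1.31×63 + 1115.99×3 = 752.84 + 1127.14 + 82.53 + 3347.97 = 5310.48
ΣP(Year 0)·Q(Year 0) = 1.77×319 + 11.31×83 + 1.86×63 + 791.45×3 = 564.63 + 938.73 + 117.18 + 2374.35 = 3994.89
Index = 5310.48 / 3994.89 × 100 = 132.9318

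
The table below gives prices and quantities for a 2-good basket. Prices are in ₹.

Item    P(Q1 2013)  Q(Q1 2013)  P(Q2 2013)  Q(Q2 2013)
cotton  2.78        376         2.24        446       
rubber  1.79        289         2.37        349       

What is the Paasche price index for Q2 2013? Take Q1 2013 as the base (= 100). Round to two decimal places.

Paasche price index uses current-period quantities as weights.
ΣP(Q2 2013)·Q(Q2 2013) = 2.24×446 + 2.37×349 = 999.04 + 827.13 = 1826.17
ΣP(Q1 2013)·Q(Q2 2013) = 2.78×446 + 1.79×349 = 1239.88 + 624.71 = 1864.59
Index = 1826.17 / 1864.59 × 100 = 97.9395

97.94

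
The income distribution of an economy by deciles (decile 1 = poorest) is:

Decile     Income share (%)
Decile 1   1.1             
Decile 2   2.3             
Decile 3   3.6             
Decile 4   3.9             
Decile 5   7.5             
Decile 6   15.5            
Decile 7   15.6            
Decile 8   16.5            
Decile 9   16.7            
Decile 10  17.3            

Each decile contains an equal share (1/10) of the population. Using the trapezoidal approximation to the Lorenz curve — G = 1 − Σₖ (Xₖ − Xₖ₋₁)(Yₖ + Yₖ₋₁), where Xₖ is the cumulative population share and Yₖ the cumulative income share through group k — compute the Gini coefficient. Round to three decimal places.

Cumulative income shares Yₖ: 0.0110, 0.0340, 0.0700, 0.1090, 0.1840, 0.3390, 0.4950, 0.6600, 0.8270, 1.0000
Σ (Xₖ−Xₖ₋₁)(Yₖ+Yₖ₋₁) = (1/10)(0.0110+0.0000) + (1/10)(0.0340+0.0110) + (1/10)(0.0700+0.0340) + (1/10)(0.1090+0.0700) + (1/10)(0.1840+0.1090) + (1/10)(0.3390+0.1840) + (1/10)(0.4950+0.3390) + (1/10)(0.6600+0.4950) + (1/10)(0.8270+0.6600) + (1/10)(1.0000+0.8270)
  = 0.0011 + 0.0045 + 0.0104 + 0.0179 + 0.0293 + 0.0523 + 0.0834 + 0.1155 + 0.1487 + 0.1827 = 0.6458
G = 1 − 0.6458 = 0.3542

0.354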